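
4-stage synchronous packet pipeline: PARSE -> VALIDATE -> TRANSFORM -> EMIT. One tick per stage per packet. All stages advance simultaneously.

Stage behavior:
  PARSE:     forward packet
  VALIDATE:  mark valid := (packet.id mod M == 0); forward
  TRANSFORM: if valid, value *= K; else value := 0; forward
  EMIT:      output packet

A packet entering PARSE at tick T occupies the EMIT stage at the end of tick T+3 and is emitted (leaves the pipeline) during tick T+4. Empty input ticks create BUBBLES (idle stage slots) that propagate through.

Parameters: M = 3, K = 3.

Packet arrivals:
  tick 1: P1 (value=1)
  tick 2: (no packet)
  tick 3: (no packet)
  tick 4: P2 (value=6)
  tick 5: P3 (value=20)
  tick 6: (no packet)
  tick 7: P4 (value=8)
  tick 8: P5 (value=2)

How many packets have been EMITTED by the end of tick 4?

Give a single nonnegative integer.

Tick 1: [PARSE:P1(v=1,ok=F), VALIDATE:-, TRANSFORM:-, EMIT:-] out:-; in:P1
Tick 2: [PARSE:-, VALIDATE:P1(v=1,ok=F), TRANSFORM:-, EMIT:-] out:-; in:-
Tick 3: [PARSE:-, VALIDATE:-, TRANSFORM:P1(v=0,ok=F), EMIT:-] out:-; in:-
Tick 4: [PARSE:P2(v=6,ok=F), VALIDATE:-, TRANSFORM:-, EMIT:P1(v=0,ok=F)] out:-; in:P2
Emitted by tick 4: []

Answer: 0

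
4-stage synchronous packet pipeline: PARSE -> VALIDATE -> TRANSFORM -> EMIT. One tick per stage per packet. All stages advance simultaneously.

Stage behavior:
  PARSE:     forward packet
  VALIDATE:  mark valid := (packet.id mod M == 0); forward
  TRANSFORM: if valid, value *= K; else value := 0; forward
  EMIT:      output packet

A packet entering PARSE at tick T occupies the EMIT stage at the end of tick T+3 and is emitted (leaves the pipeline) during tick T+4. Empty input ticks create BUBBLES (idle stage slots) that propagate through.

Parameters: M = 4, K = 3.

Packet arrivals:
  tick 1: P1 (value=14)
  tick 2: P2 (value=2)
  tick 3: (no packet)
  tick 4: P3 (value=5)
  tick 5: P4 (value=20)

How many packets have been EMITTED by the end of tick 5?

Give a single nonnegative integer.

Tick 1: [PARSE:P1(v=14,ok=F), VALIDATE:-, TRANSFORM:-, EMIT:-] out:-; in:P1
Tick 2: [PARSE:P2(v=2,ok=F), VALIDATE:P1(v=14,ok=F), TRANSFORM:-, EMIT:-] out:-; in:P2
Tick 3: [PARSE:-, VALIDATE:P2(v=2,ok=F), TRANSFORM:P1(v=0,ok=F), EMIT:-] out:-; in:-
Tick 4: [PARSE:P3(v=5,ok=F), VALIDATE:-, TRANSFORM:P2(v=0,ok=F), EMIT:P1(v=0,ok=F)] out:-; in:P3
Tick 5: [PARSE:P4(v=20,ok=F), VALIDATE:P3(v=5,ok=F), TRANSFORM:-, EMIT:P2(v=0,ok=F)] out:P1(v=0); in:P4
Emitted by tick 5: ['P1']

Answer: 1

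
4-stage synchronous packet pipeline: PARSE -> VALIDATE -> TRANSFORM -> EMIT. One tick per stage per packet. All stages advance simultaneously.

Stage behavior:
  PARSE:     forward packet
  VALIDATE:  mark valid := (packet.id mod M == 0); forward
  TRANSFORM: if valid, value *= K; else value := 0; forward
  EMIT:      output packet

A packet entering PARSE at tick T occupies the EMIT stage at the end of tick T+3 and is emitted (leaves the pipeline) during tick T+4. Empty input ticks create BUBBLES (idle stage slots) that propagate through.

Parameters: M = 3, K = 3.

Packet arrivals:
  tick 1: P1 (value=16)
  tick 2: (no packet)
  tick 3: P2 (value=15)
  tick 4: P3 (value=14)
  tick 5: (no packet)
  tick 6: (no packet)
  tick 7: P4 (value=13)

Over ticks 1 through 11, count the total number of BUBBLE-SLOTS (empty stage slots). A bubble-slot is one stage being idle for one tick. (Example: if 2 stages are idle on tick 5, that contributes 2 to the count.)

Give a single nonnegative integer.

Tick 1: [PARSE:P1(v=16,ok=F), VALIDATE:-, TRANSFORM:-, EMIT:-] out:-; bubbles=3
Tick 2: [PARSE:-, VALIDATE:P1(v=16,ok=F), TRANSFORM:-, EMIT:-] out:-; bubbles=3
Tick 3: [PARSE:P2(v=15,ok=F), VALIDATE:-, TRANSFORM:P1(v=0,ok=F), EMIT:-] out:-; bubbles=2
Tick 4: [PARSE:P3(v=14,ok=F), VALIDATE:P2(v=15,ok=F), TRANSFORM:-, EMIT:P1(v=0,ok=F)] out:-; bubbles=1
Tick 5: [PARSE:-, VALIDATE:P3(v=14,ok=T), TRANSFORM:P2(v=0,ok=F), EMIT:-] out:P1(v=0); bubbles=2
Tick 6: [PARSE:-, VALIDATE:-, TRANSFORM:P3(v=42,ok=T), EMIT:P2(v=0,ok=F)] out:-; bubbles=2
Tick 7: [PARSE:P4(v=13,ok=F), VALIDATE:-, TRANSFORM:-, EMIT:P3(v=42,ok=T)] out:P2(v=0); bubbles=2
Tick 8: [PARSE:-, VALIDATE:P4(v=13,ok=F), TRANSFORM:-, EMIT:-] out:P3(v=42); bubbles=3
Tick 9: [PARSE:-, VALIDATE:-, TRANSFORM:P4(v=0,ok=F), EMIT:-] out:-; bubbles=3
Tick 10: [PARSE:-, VALIDATE:-, TRANSFORM:-, EMIT:P4(v=0,ok=F)] out:-; bubbles=3
Tick 11: [PARSE:-, VALIDATE:-, TRANSFORM:-, EMIT:-] out:P4(v=0); bubbles=4
Total bubble-slots: 28

Answer: 28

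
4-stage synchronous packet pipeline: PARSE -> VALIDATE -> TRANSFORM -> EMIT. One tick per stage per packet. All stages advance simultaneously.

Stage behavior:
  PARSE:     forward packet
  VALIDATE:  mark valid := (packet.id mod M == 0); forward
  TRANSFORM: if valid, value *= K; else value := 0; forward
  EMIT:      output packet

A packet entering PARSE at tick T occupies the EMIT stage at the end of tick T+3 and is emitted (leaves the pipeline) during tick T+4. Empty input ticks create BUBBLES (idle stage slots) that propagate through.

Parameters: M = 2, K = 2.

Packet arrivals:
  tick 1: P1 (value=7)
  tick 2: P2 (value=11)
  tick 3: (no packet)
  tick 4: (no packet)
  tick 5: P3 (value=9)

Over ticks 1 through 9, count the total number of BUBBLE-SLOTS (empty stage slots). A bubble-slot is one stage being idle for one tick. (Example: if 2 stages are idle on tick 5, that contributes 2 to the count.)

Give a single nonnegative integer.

Tick 1: [PARSE:P1(v=7,ok=F), VALIDATE:-, TRANSFORM:-, EMIT:-] out:-; bubbles=3
Tick 2: [PARSE:P2(v=11,ok=F), VALIDATE:P1(v=7,ok=F), TRANSFORM:-, EMIT:-] out:-; bubbles=2
Tick 3: [PARSE:-, VALIDATE:P2(v=11,ok=T), TRANSFORM:P1(v=0,ok=F), EMIT:-] out:-; bubbles=2
Tick 4: [PARSE:-, VALIDATE:-, TRANSFORM:P2(v=22,ok=T), EMIT:P1(v=0,ok=F)] out:-; bubbles=2
Tick 5: [PARSE:P3(v=9,ok=F), VALIDATE:-, TRANSFORM:-, EMIT:P2(v=22,ok=T)] out:P1(v=0); bubbles=2
Tick 6: [PARSE:-, VALIDATE:P3(v=9,ok=F), TRANSFORM:-, EMIT:-] out:P2(v=22); bubbles=3
Tick 7: [PARSE:-, VALIDATE:-, TRANSFORM:P3(v=0,ok=F), EMIT:-] out:-; bubbles=3
Tick 8: [PARSE:-, VALIDATE:-, TRANSFORM:-, EMIT:P3(v=0,ok=F)] out:-; bubbles=3
Tick 9: [PARSE:-, VALIDATE:-, TRANSFORM:-, EMIT:-] out:P3(v=0); bubbles=4
Total bubble-slots: 24

Answer: 24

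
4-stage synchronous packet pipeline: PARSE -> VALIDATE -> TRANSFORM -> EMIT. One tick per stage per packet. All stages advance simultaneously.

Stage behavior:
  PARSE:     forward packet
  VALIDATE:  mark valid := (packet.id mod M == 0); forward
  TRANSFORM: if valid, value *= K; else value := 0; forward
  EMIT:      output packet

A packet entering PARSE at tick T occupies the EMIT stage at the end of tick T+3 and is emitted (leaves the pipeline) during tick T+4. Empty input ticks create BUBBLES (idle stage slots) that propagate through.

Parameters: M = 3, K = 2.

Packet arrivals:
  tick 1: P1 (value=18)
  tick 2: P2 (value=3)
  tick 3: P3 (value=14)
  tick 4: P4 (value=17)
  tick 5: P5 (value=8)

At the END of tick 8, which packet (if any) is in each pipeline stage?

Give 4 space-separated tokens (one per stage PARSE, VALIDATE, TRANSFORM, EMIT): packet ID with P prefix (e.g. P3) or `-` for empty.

Tick 1: [PARSE:P1(v=18,ok=F), VALIDATE:-, TRANSFORM:-, EMIT:-] out:-; in:P1
Tick 2: [PARSE:P2(v=3,ok=F), VALIDATE:P1(v=18,ok=F), TRANSFORM:-, EMIT:-] out:-; in:P2
Tick 3: [PARSE:P3(v=14,ok=F), VALIDATE:P2(v=3,ok=F), TRANSFORM:P1(v=0,ok=F), EMIT:-] out:-; in:P3
Tick 4: [PARSE:P4(v=17,ok=F), VALIDATE:P3(v=14,ok=T), TRANSFORM:P2(v=0,ok=F), EMIT:P1(v=0,ok=F)] out:-; in:P4
Tick 5: [PARSE:P5(v=8,ok=F), VALIDATE:P4(v=17,ok=F), TRANSFORM:P3(v=28,ok=T), EMIT:P2(v=0,ok=F)] out:P1(v=0); in:P5
Tick 6: [PARSE:-, VALIDATE:P5(v=8,ok=F), TRANSFORM:P4(v=0,ok=F), EMIT:P3(v=28,ok=T)] out:P2(v=0); in:-
Tick 7: [PARSE:-, VALIDATE:-, TRANSFORM:P5(v=0,ok=F), EMIT:P4(v=0,ok=F)] out:P3(v=28); in:-
Tick 8: [PARSE:-, VALIDATE:-, TRANSFORM:-, EMIT:P5(v=0,ok=F)] out:P4(v=0); in:-
At end of tick 8: ['-', '-', '-', 'P5']

Answer: - - - P5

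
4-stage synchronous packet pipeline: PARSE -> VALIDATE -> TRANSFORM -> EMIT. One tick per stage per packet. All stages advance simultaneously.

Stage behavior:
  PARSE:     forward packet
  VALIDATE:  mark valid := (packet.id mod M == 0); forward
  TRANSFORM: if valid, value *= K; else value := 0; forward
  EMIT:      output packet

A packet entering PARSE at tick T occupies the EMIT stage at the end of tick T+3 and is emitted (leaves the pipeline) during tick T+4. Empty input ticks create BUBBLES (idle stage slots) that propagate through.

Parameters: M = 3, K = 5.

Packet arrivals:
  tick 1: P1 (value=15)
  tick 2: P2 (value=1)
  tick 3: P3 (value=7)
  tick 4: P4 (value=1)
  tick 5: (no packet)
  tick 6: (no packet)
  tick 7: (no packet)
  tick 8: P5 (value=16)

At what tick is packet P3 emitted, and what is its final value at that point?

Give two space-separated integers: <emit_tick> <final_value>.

Answer: 7 35

Derivation:
Tick 1: [PARSE:P1(v=15,ok=F), VALIDATE:-, TRANSFORM:-, EMIT:-] out:-; in:P1
Tick 2: [PARSE:P2(v=1,ok=F), VALIDATE:P1(v=15,ok=F), TRANSFORM:-, EMIT:-] out:-; in:P2
Tick 3: [PARSE:P3(v=7,ok=F), VALIDATE:P2(v=1,ok=F), TRANSFORM:P1(v=0,ok=F), EMIT:-] out:-; in:P3
Tick 4: [PARSE:P4(v=1,ok=F), VALIDATE:P3(v=7,ok=T), TRANSFORM:P2(v=0,ok=F), EMIT:P1(v=0,ok=F)] out:-; in:P4
Tick 5: [PARSE:-, VALIDATE:P4(v=1,ok=F), TRANSFORM:P3(v=35,ok=T), EMIT:P2(v=0,ok=F)] out:P1(v=0); in:-
Tick 6: [PARSE:-, VALIDATE:-, TRANSFORM:P4(v=0,ok=F), EMIT:P3(v=35,ok=T)] out:P2(v=0); in:-
Tick 7: [PARSE:-, VALIDATE:-, TRANSFORM:-, EMIT:P4(v=0,ok=F)] out:P3(v=35); in:-
Tick 8: [PARSE:P5(v=16,ok=F), VALIDATE:-, TRANSFORM:-, EMIT:-] out:P4(v=0); in:P5
Tick 9: [PARSE:-, VALIDATE:P5(v=16,ok=F), TRANSFORM:-, EMIT:-] out:-; in:-
Tick 10: [PARSE:-, VALIDATE:-, TRANSFORM:P5(v=0,ok=F), EMIT:-] out:-; in:-
Tick 11: [PARSE:-, VALIDATE:-, TRANSFORM:-, EMIT:P5(v=0,ok=F)] out:-; in:-
Tick 12: [PARSE:-, VALIDATE:-, TRANSFORM:-, EMIT:-] out:P5(v=0); in:-
P3: arrives tick 3, valid=True (id=3, id%3=0), emit tick 7, final value 35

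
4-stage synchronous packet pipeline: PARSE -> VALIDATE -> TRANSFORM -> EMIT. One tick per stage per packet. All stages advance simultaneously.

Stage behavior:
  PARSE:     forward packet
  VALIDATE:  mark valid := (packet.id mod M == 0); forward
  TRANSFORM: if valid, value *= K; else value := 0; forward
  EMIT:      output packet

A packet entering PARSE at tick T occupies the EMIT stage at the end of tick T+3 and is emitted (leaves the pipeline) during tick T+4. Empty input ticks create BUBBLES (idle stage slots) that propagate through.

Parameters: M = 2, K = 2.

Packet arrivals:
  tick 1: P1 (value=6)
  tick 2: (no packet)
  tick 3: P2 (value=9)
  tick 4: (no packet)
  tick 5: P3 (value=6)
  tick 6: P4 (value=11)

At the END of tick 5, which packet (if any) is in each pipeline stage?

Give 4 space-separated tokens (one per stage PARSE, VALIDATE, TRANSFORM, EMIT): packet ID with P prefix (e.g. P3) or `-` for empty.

Tick 1: [PARSE:P1(v=6,ok=F), VALIDATE:-, TRANSFORM:-, EMIT:-] out:-; in:P1
Tick 2: [PARSE:-, VALIDATE:P1(v=6,ok=F), TRANSFORM:-, EMIT:-] out:-; in:-
Tick 3: [PARSE:P2(v=9,ok=F), VALIDATE:-, TRANSFORM:P1(v=0,ok=F), EMIT:-] out:-; in:P2
Tick 4: [PARSE:-, VALIDATE:P2(v=9,ok=T), TRANSFORM:-, EMIT:P1(v=0,ok=F)] out:-; in:-
Tick 5: [PARSE:P3(v=6,ok=F), VALIDATE:-, TRANSFORM:P2(v=18,ok=T), EMIT:-] out:P1(v=0); in:P3
At end of tick 5: ['P3', '-', 'P2', '-']

Answer: P3 - P2 -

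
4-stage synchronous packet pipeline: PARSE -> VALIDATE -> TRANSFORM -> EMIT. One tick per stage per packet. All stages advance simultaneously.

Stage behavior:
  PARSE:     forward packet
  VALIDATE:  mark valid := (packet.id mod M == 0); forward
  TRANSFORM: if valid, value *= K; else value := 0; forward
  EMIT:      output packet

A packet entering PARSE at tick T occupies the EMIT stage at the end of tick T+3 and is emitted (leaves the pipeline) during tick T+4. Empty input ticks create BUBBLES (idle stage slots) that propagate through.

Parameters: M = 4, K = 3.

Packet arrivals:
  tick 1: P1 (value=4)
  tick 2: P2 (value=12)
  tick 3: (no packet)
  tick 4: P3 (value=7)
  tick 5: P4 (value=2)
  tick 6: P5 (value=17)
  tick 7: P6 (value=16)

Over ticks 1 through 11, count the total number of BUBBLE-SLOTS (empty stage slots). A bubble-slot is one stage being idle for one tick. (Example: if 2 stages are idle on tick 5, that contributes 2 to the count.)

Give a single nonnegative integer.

Tick 1: [PARSE:P1(v=4,ok=F), VALIDATE:-, TRANSFORM:-, EMIT:-] out:-; bubbles=3
Tick 2: [PARSE:P2(v=12,ok=F), VALIDATE:P1(v=4,ok=F), TRANSFORM:-, EMIT:-] out:-; bubbles=2
Tick 3: [PARSE:-, VALIDATE:P2(v=12,ok=F), TRANSFORM:P1(v=0,ok=F), EMIT:-] out:-; bubbles=2
Tick 4: [PARSE:P3(v=7,ok=F), VALIDATE:-, TRANSFORM:P2(v=0,ok=F), EMIT:P1(v=0,ok=F)] out:-; bubbles=1
Tick 5: [PARSE:P4(v=2,ok=F), VALIDATE:P3(v=7,ok=F), TRANSFORM:-, EMIT:P2(v=0,ok=F)] out:P1(v=0); bubbles=1
Tick 6: [PARSE:P5(v=17,ok=F), VALIDATE:P4(v=2,ok=T), TRANSFORM:P3(v=0,ok=F), EMIT:-] out:P2(v=0); bubbles=1
Tick 7: [PARSE:P6(v=16,ok=F), VALIDATE:P5(v=17,ok=F), TRANSFORM:P4(v=6,ok=T), EMIT:P3(v=0,ok=F)] out:-; bubbles=0
Tick 8: [PARSE:-, VALIDATE:P6(v=16,ok=F), TRANSFORM:P5(v=0,ok=F), EMIT:P4(v=6,ok=T)] out:P3(v=0); bubbles=1
Tick 9: [PARSE:-, VALIDATE:-, TRANSFORM:P6(v=0,ok=F), EMIT:P5(v=0,ok=F)] out:P4(v=6); bubbles=2
Tick 10: [PARSE:-, VALIDATE:-, TRANSFORM:-, EMIT:P6(v=0,ok=F)] out:P5(v=0); bubbles=3
Tick 11: [PARSE:-, VALIDATE:-, TRANSFORM:-, EMIT:-] out:P6(v=0); bubbles=4
Total bubble-slots: 20

Answer: 20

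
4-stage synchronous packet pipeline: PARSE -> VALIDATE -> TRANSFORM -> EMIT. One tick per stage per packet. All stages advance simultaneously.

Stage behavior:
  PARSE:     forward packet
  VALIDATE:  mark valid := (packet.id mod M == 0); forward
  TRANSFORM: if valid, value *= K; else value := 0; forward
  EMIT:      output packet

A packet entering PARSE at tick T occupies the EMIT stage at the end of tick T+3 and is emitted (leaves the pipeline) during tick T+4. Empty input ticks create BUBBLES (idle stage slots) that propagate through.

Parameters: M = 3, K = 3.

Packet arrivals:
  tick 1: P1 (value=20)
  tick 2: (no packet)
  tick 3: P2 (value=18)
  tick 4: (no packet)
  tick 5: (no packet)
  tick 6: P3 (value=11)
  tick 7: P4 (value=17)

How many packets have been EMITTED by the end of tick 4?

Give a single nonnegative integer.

Answer: 0

Derivation:
Tick 1: [PARSE:P1(v=20,ok=F), VALIDATE:-, TRANSFORM:-, EMIT:-] out:-; in:P1
Tick 2: [PARSE:-, VALIDATE:P1(v=20,ok=F), TRANSFORM:-, EMIT:-] out:-; in:-
Tick 3: [PARSE:P2(v=18,ok=F), VALIDATE:-, TRANSFORM:P1(v=0,ok=F), EMIT:-] out:-; in:P2
Tick 4: [PARSE:-, VALIDATE:P2(v=18,ok=F), TRANSFORM:-, EMIT:P1(v=0,ok=F)] out:-; in:-
Emitted by tick 4: []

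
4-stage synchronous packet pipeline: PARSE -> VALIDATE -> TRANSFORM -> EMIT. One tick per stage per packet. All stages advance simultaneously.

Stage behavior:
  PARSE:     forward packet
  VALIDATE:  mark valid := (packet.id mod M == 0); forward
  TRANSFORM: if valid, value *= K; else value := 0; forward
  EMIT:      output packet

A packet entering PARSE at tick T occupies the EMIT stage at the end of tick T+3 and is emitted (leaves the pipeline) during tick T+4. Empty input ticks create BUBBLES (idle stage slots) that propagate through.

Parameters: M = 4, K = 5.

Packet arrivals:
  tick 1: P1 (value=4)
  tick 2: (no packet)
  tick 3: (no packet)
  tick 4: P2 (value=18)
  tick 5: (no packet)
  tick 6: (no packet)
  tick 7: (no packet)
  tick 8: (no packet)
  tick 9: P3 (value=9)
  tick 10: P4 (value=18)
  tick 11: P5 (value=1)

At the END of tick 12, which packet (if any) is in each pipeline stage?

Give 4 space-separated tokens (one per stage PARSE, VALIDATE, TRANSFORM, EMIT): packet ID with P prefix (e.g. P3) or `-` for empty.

Answer: - P5 P4 P3

Derivation:
Tick 1: [PARSE:P1(v=4,ok=F), VALIDATE:-, TRANSFORM:-, EMIT:-] out:-; in:P1
Tick 2: [PARSE:-, VALIDATE:P1(v=4,ok=F), TRANSFORM:-, EMIT:-] out:-; in:-
Tick 3: [PARSE:-, VALIDATE:-, TRANSFORM:P1(v=0,ok=F), EMIT:-] out:-; in:-
Tick 4: [PARSE:P2(v=18,ok=F), VALIDATE:-, TRANSFORM:-, EMIT:P1(v=0,ok=F)] out:-; in:P2
Tick 5: [PARSE:-, VALIDATE:P2(v=18,ok=F), TRANSFORM:-, EMIT:-] out:P1(v=0); in:-
Tick 6: [PARSE:-, VALIDATE:-, TRANSFORM:P2(v=0,ok=F), EMIT:-] out:-; in:-
Tick 7: [PARSE:-, VALIDATE:-, TRANSFORM:-, EMIT:P2(v=0,ok=F)] out:-; in:-
Tick 8: [PARSE:-, VALIDATE:-, TRANSFORM:-, EMIT:-] out:P2(v=0); in:-
Tick 9: [PARSE:P3(v=9,ok=F), VALIDATE:-, TRANSFORM:-, EMIT:-] out:-; in:P3
Tick 10: [PARSE:P4(v=18,ok=F), VALIDATE:P3(v=9,ok=F), TRANSFORM:-, EMIT:-] out:-; in:P4
Tick 11: [PARSE:P5(v=1,ok=F), VALIDATE:P4(v=18,ok=T), TRANSFORM:P3(v=0,ok=F), EMIT:-] out:-; in:P5
Tick 12: [PARSE:-, VALIDATE:P5(v=1,ok=F), TRANSFORM:P4(v=90,ok=T), EMIT:P3(v=0,ok=F)] out:-; in:-
At end of tick 12: ['-', 'P5', 'P4', 'P3']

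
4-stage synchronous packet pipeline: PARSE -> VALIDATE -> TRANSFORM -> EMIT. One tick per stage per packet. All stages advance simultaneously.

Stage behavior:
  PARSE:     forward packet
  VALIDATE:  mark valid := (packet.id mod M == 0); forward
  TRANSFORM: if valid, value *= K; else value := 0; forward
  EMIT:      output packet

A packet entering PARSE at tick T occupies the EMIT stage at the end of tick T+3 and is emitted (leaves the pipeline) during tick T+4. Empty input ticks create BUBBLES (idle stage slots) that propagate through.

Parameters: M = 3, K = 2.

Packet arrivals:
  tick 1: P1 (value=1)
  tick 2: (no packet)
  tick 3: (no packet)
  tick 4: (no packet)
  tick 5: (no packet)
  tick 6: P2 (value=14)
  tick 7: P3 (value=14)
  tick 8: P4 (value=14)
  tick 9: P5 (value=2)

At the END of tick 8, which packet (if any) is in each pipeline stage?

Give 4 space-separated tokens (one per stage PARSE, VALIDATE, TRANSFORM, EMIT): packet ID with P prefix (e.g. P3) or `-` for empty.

Tick 1: [PARSE:P1(v=1,ok=F), VALIDATE:-, TRANSFORM:-, EMIT:-] out:-; in:P1
Tick 2: [PARSE:-, VALIDATE:P1(v=1,ok=F), TRANSFORM:-, EMIT:-] out:-; in:-
Tick 3: [PARSE:-, VALIDATE:-, TRANSFORM:P1(v=0,ok=F), EMIT:-] out:-; in:-
Tick 4: [PARSE:-, VALIDATE:-, TRANSFORM:-, EMIT:P1(v=0,ok=F)] out:-; in:-
Tick 5: [PARSE:-, VALIDATE:-, TRANSFORM:-, EMIT:-] out:P1(v=0); in:-
Tick 6: [PARSE:P2(v=14,ok=F), VALIDATE:-, TRANSFORM:-, EMIT:-] out:-; in:P2
Tick 7: [PARSE:P3(v=14,ok=F), VALIDATE:P2(v=14,ok=F), TRANSFORM:-, EMIT:-] out:-; in:P3
Tick 8: [PARSE:P4(v=14,ok=F), VALIDATE:P3(v=14,ok=T), TRANSFORM:P2(v=0,ok=F), EMIT:-] out:-; in:P4
At end of tick 8: ['P4', 'P3', 'P2', '-']

Answer: P4 P3 P2 -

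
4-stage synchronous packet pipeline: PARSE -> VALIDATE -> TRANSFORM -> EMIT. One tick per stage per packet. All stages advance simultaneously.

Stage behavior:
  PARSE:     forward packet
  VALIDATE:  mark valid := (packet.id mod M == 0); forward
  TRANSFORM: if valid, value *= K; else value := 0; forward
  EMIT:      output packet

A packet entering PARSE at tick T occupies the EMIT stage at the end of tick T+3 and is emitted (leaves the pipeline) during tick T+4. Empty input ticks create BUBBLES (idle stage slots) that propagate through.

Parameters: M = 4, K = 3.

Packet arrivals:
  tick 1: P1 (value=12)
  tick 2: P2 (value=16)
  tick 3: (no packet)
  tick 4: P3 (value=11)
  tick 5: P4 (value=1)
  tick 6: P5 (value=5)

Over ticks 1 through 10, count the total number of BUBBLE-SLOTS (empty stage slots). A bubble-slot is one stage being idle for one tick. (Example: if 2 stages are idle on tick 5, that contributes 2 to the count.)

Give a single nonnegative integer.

Answer: 20

Derivation:
Tick 1: [PARSE:P1(v=12,ok=F), VALIDATE:-, TRANSFORM:-, EMIT:-] out:-; bubbles=3
Tick 2: [PARSE:P2(v=16,ok=F), VALIDATE:P1(v=12,ok=F), TRANSFORM:-, EMIT:-] out:-; bubbles=2
Tick 3: [PARSE:-, VALIDATE:P2(v=16,ok=F), TRANSFORM:P1(v=0,ok=F), EMIT:-] out:-; bubbles=2
Tick 4: [PARSE:P3(v=11,ok=F), VALIDATE:-, TRANSFORM:P2(v=0,ok=F), EMIT:P1(v=0,ok=F)] out:-; bubbles=1
Tick 5: [PARSE:P4(v=1,ok=F), VALIDATE:P3(v=11,ok=F), TRANSFORM:-, EMIT:P2(v=0,ok=F)] out:P1(v=0); bubbles=1
Tick 6: [PARSE:P5(v=5,ok=F), VALIDATE:P4(v=1,ok=T), TRANSFORM:P3(v=0,ok=F), EMIT:-] out:P2(v=0); bubbles=1
Tick 7: [PARSE:-, VALIDATE:P5(v=5,ok=F), TRANSFORM:P4(v=3,ok=T), EMIT:P3(v=0,ok=F)] out:-; bubbles=1
Tick 8: [PARSE:-, VALIDATE:-, TRANSFORM:P5(v=0,ok=F), EMIT:P4(v=3,ok=T)] out:P3(v=0); bubbles=2
Tick 9: [PARSE:-, VALIDATE:-, TRANSFORM:-, EMIT:P5(v=0,ok=F)] out:P4(v=3); bubbles=3
Tick 10: [PARSE:-, VALIDATE:-, TRANSFORM:-, EMIT:-] out:P5(v=0); bubbles=4
Total bubble-slots: 20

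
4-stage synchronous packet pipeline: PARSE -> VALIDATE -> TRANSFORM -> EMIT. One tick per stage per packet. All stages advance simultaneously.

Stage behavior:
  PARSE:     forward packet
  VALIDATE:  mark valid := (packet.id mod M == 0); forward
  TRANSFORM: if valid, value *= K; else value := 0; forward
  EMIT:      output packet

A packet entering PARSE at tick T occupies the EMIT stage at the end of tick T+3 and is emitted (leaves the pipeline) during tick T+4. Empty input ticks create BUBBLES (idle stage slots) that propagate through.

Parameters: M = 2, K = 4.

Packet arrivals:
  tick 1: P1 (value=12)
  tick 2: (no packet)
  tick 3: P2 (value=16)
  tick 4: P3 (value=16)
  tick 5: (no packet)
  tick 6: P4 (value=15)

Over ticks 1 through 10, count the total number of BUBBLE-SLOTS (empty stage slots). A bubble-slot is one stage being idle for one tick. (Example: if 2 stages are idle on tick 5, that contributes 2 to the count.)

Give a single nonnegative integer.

Answer: 24

Derivation:
Tick 1: [PARSE:P1(v=12,ok=F), VALIDATE:-, TRANSFORM:-, EMIT:-] out:-; bubbles=3
Tick 2: [PARSE:-, VALIDATE:P1(v=12,ok=F), TRANSFORM:-, EMIT:-] out:-; bubbles=3
Tick 3: [PARSE:P2(v=16,ok=F), VALIDATE:-, TRANSFORM:P1(v=0,ok=F), EMIT:-] out:-; bubbles=2
Tick 4: [PARSE:P3(v=16,ok=F), VALIDATE:P2(v=16,ok=T), TRANSFORM:-, EMIT:P1(v=0,ok=F)] out:-; bubbles=1
Tick 5: [PARSE:-, VALIDATE:P3(v=16,ok=F), TRANSFORM:P2(v=64,ok=T), EMIT:-] out:P1(v=0); bubbles=2
Tick 6: [PARSE:P4(v=15,ok=F), VALIDATE:-, TRANSFORM:P3(v=0,ok=F), EMIT:P2(v=64,ok=T)] out:-; bubbles=1
Tick 7: [PARSE:-, VALIDATE:P4(v=15,ok=T), TRANSFORM:-, EMIT:P3(v=0,ok=F)] out:P2(v=64); bubbles=2
Tick 8: [PARSE:-, VALIDATE:-, TRANSFORM:P4(v=60,ok=T), EMIT:-] out:P3(v=0); bubbles=3
Tick 9: [PARSE:-, VALIDATE:-, TRANSFORM:-, EMIT:P4(v=60,ok=T)] out:-; bubbles=3
Tick 10: [PARSE:-, VALIDATE:-, TRANSFORM:-, EMIT:-] out:P4(v=60); bubbles=4
Total bubble-slots: 24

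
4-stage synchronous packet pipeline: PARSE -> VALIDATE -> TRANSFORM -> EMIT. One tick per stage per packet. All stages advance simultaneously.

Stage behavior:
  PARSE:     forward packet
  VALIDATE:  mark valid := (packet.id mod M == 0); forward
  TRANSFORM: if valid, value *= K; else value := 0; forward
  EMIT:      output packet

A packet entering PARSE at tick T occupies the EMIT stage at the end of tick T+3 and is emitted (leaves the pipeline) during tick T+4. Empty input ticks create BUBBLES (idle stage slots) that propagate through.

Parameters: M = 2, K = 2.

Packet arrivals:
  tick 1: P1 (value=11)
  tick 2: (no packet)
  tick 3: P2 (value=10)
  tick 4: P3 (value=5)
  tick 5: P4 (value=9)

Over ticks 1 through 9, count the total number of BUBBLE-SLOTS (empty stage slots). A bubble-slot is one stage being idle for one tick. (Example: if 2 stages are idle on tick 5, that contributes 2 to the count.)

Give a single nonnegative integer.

Tick 1: [PARSE:P1(v=11,ok=F), VALIDATE:-, TRANSFORM:-, EMIT:-] out:-; bubbles=3
Tick 2: [PARSE:-, VALIDATE:P1(v=11,ok=F), TRANSFORM:-, EMIT:-] out:-; bubbles=3
Tick 3: [PARSE:P2(v=10,ok=F), VALIDATE:-, TRANSFORM:P1(v=0,ok=F), EMIT:-] out:-; bubbles=2
Tick 4: [PARSE:P3(v=5,ok=F), VALIDATE:P2(v=10,ok=T), TRANSFORM:-, EMIT:P1(v=0,ok=F)] out:-; bubbles=1
Tick 5: [PARSE:P4(v=9,ok=F), VALIDATE:P3(v=5,ok=F), TRANSFORM:P2(v=20,ok=T), EMIT:-] out:P1(v=0); bubbles=1
Tick 6: [PARSE:-, VALIDATE:P4(v=9,ok=T), TRANSFORM:P3(v=0,ok=F), EMIT:P2(v=20,ok=T)] out:-; bubbles=1
Tick 7: [PARSE:-, VALIDATE:-, TRANSFORM:P4(v=18,ok=T), EMIT:P3(v=0,ok=F)] out:P2(v=20); bubbles=2
Tick 8: [PARSE:-, VALIDATE:-, TRANSFORM:-, EMIT:P4(v=18,ok=T)] out:P3(v=0); bubbles=3
Tick 9: [PARSE:-, VALIDATE:-, TRANSFORM:-, EMIT:-] out:P4(v=18); bubbles=4
Total bubble-slots: 20

Answer: 20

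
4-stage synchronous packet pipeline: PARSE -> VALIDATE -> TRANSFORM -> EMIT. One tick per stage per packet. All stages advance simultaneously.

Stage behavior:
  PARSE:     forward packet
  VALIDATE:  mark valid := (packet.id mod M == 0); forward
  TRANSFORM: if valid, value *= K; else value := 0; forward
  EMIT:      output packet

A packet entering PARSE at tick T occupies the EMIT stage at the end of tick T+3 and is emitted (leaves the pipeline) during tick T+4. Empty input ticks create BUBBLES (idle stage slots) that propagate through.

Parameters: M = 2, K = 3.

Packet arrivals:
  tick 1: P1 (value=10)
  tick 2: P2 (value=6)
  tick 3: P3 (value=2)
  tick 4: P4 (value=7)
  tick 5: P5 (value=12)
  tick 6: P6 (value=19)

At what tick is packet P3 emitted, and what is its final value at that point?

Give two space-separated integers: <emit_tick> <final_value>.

Answer: 7 0

Derivation:
Tick 1: [PARSE:P1(v=10,ok=F), VALIDATE:-, TRANSFORM:-, EMIT:-] out:-; in:P1
Tick 2: [PARSE:P2(v=6,ok=F), VALIDATE:P1(v=10,ok=F), TRANSFORM:-, EMIT:-] out:-; in:P2
Tick 3: [PARSE:P3(v=2,ok=F), VALIDATE:P2(v=6,ok=T), TRANSFORM:P1(v=0,ok=F), EMIT:-] out:-; in:P3
Tick 4: [PARSE:P4(v=7,ok=F), VALIDATE:P3(v=2,ok=F), TRANSFORM:P2(v=18,ok=T), EMIT:P1(v=0,ok=F)] out:-; in:P4
Tick 5: [PARSE:P5(v=12,ok=F), VALIDATE:P4(v=7,ok=T), TRANSFORM:P3(v=0,ok=F), EMIT:P2(v=18,ok=T)] out:P1(v=0); in:P5
Tick 6: [PARSE:P6(v=19,ok=F), VALIDATE:P5(v=12,ok=F), TRANSFORM:P4(v=21,ok=T), EMIT:P3(v=0,ok=F)] out:P2(v=18); in:P6
Tick 7: [PARSE:-, VALIDATE:P6(v=19,ok=T), TRANSFORM:P5(v=0,ok=F), EMIT:P4(v=21,ok=T)] out:P3(v=0); in:-
Tick 8: [PARSE:-, VALIDATE:-, TRANSFORM:P6(v=57,ok=T), EMIT:P5(v=0,ok=F)] out:P4(v=21); in:-
Tick 9: [PARSE:-, VALIDATE:-, TRANSFORM:-, EMIT:P6(v=57,ok=T)] out:P5(v=0); in:-
Tick 10: [PARSE:-, VALIDATE:-, TRANSFORM:-, EMIT:-] out:P6(v=57); in:-
P3: arrives tick 3, valid=False (id=3, id%2=1), emit tick 7, final value 0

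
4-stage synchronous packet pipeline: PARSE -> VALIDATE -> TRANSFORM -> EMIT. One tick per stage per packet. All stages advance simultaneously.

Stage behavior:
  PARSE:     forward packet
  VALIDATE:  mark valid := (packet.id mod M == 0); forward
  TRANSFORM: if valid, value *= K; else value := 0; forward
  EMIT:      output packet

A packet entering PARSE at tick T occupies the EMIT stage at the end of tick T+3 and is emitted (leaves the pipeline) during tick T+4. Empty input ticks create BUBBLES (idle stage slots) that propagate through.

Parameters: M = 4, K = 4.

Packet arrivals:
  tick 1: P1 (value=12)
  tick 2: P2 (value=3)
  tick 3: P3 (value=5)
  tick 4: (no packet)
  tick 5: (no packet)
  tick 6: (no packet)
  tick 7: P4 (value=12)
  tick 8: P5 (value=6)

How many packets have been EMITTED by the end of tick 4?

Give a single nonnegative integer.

Answer: 0

Derivation:
Tick 1: [PARSE:P1(v=12,ok=F), VALIDATE:-, TRANSFORM:-, EMIT:-] out:-; in:P1
Tick 2: [PARSE:P2(v=3,ok=F), VALIDATE:P1(v=12,ok=F), TRANSFORM:-, EMIT:-] out:-; in:P2
Tick 3: [PARSE:P3(v=5,ok=F), VALIDATE:P2(v=3,ok=F), TRANSFORM:P1(v=0,ok=F), EMIT:-] out:-; in:P3
Tick 4: [PARSE:-, VALIDATE:P3(v=5,ok=F), TRANSFORM:P2(v=0,ok=F), EMIT:P1(v=0,ok=F)] out:-; in:-
Emitted by tick 4: []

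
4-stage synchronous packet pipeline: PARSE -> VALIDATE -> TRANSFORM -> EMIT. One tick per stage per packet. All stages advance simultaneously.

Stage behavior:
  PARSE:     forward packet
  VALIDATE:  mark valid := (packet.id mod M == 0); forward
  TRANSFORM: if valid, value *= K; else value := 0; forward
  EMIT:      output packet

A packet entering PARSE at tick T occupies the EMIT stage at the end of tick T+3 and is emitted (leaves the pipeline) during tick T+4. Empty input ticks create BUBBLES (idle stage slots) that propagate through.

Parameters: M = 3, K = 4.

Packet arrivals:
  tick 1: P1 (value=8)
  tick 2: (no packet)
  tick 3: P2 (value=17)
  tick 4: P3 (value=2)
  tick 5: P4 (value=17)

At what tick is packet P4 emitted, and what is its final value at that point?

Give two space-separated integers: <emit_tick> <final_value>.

Answer: 9 0

Derivation:
Tick 1: [PARSE:P1(v=8,ok=F), VALIDATE:-, TRANSFORM:-, EMIT:-] out:-; in:P1
Tick 2: [PARSE:-, VALIDATE:P1(v=8,ok=F), TRANSFORM:-, EMIT:-] out:-; in:-
Tick 3: [PARSE:P2(v=17,ok=F), VALIDATE:-, TRANSFORM:P1(v=0,ok=F), EMIT:-] out:-; in:P2
Tick 4: [PARSE:P3(v=2,ok=F), VALIDATE:P2(v=17,ok=F), TRANSFORM:-, EMIT:P1(v=0,ok=F)] out:-; in:P3
Tick 5: [PARSE:P4(v=17,ok=F), VALIDATE:P3(v=2,ok=T), TRANSFORM:P2(v=0,ok=F), EMIT:-] out:P1(v=0); in:P4
Tick 6: [PARSE:-, VALIDATE:P4(v=17,ok=F), TRANSFORM:P3(v=8,ok=T), EMIT:P2(v=0,ok=F)] out:-; in:-
Tick 7: [PARSE:-, VALIDATE:-, TRANSFORM:P4(v=0,ok=F), EMIT:P3(v=8,ok=T)] out:P2(v=0); in:-
Tick 8: [PARSE:-, VALIDATE:-, TRANSFORM:-, EMIT:P4(v=0,ok=F)] out:P3(v=8); in:-
Tick 9: [PARSE:-, VALIDATE:-, TRANSFORM:-, EMIT:-] out:P4(v=0); in:-
P4: arrives tick 5, valid=False (id=4, id%3=1), emit tick 9, final value 0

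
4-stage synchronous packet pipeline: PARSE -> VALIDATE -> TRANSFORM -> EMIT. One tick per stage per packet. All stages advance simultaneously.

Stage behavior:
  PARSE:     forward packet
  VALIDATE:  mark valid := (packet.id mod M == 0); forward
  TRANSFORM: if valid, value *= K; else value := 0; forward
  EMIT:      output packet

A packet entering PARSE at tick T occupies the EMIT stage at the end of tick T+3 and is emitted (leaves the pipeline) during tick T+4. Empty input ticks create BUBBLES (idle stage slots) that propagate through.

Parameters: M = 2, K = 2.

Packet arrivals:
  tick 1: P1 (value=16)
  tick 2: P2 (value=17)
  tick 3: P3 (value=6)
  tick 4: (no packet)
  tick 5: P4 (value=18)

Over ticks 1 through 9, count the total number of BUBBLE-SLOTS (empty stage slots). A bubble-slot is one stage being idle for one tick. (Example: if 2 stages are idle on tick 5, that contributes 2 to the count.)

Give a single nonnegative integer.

Tick 1: [PARSE:P1(v=16,ok=F), VALIDATE:-, TRANSFORM:-, EMIT:-] out:-; bubbles=3
Tick 2: [PARSE:P2(v=17,ok=F), VALIDATE:P1(v=16,ok=F), TRANSFORM:-, EMIT:-] out:-; bubbles=2
Tick 3: [PARSE:P3(v=6,ok=F), VALIDATE:P2(v=17,ok=T), TRANSFORM:P1(v=0,ok=F), EMIT:-] out:-; bubbles=1
Tick 4: [PARSE:-, VALIDATE:P3(v=6,ok=F), TRANSFORM:P2(v=34,ok=T), EMIT:P1(v=0,ok=F)] out:-; bubbles=1
Tick 5: [PARSE:P4(v=18,ok=F), VALIDATE:-, TRANSFORM:P3(v=0,ok=F), EMIT:P2(v=34,ok=T)] out:P1(v=0); bubbles=1
Tick 6: [PARSE:-, VALIDATE:P4(v=18,ok=T), TRANSFORM:-, EMIT:P3(v=0,ok=F)] out:P2(v=34); bubbles=2
Tick 7: [PARSE:-, VALIDATE:-, TRANSFORM:P4(v=36,ok=T), EMIT:-] out:P3(v=0); bubbles=3
Tick 8: [PARSE:-, VALIDATE:-, TRANSFORM:-, EMIT:P4(v=36,ok=T)] out:-; bubbles=3
Tick 9: [PARSE:-, VALIDATE:-, TRANSFORM:-, EMIT:-] out:P4(v=36); bubbles=4
Total bubble-slots: 20

Answer: 20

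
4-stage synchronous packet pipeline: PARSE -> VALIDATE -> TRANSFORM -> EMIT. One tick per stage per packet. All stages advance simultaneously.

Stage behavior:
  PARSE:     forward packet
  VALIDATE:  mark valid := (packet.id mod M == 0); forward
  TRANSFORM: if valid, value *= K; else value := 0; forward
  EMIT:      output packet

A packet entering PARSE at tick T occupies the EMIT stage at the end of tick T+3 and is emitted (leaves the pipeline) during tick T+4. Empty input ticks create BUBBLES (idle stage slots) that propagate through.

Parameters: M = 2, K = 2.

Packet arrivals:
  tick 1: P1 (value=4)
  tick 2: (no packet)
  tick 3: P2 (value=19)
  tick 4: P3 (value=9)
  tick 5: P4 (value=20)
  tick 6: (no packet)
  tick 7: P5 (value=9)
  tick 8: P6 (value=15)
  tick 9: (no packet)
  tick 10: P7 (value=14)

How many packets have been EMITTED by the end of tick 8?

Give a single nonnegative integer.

Tick 1: [PARSE:P1(v=4,ok=F), VALIDATE:-, TRANSFORM:-, EMIT:-] out:-; in:P1
Tick 2: [PARSE:-, VALIDATE:P1(v=4,ok=F), TRANSFORM:-, EMIT:-] out:-; in:-
Tick 3: [PARSE:P2(v=19,ok=F), VALIDATE:-, TRANSFORM:P1(v=0,ok=F), EMIT:-] out:-; in:P2
Tick 4: [PARSE:P3(v=9,ok=F), VALIDATE:P2(v=19,ok=T), TRANSFORM:-, EMIT:P1(v=0,ok=F)] out:-; in:P3
Tick 5: [PARSE:P4(v=20,ok=F), VALIDATE:P3(v=9,ok=F), TRANSFORM:P2(v=38,ok=T), EMIT:-] out:P1(v=0); in:P4
Tick 6: [PARSE:-, VALIDATE:P4(v=20,ok=T), TRANSFORM:P3(v=0,ok=F), EMIT:P2(v=38,ok=T)] out:-; in:-
Tick 7: [PARSE:P5(v=9,ok=F), VALIDATE:-, TRANSFORM:P4(v=40,ok=T), EMIT:P3(v=0,ok=F)] out:P2(v=38); in:P5
Tick 8: [PARSE:P6(v=15,ok=F), VALIDATE:P5(v=9,ok=F), TRANSFORM:-, EMIT:P4(v=40,ok=T)] out:P3(v=0); in:P6
Emitted by tick 8: ['P1', 'P2', 'P3']

Answer: 3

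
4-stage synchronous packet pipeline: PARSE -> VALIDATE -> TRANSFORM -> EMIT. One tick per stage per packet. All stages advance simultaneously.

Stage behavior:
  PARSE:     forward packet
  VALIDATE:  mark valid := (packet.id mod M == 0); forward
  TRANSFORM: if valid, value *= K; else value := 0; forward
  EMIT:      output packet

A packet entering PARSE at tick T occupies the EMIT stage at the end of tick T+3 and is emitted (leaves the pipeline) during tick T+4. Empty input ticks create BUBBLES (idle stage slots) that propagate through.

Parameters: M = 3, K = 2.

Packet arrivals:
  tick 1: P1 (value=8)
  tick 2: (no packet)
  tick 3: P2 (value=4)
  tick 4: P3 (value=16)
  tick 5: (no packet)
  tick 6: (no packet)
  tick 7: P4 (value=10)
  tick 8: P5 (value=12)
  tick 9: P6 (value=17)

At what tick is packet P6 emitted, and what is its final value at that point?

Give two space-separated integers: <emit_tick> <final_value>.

Answer: 13 34

Derivation:
Tick 1: [PARSE:P1(v=8,ok=F), VALIDATE:-, TRANSFORM:-, EMIT:-] out:-; in:P1
Tick 2: [PARSE:-, VALIDATE:P1(v=8,ok=F), TRANSFORM:-, EMIT:-] out:-; in:-
Tick 3: [PARSE:P2(v=4,ok=F), VALIDATE:-, TRANSFORM:P1(v=0,ok=F), EMIT:-] out:-; in:P2
Tick 4: [PARSE:P3(v=16,ok=F), VALIDATE:P2(v=4,ok=F), TRANSFORM:-, EMIT:P1(v=0,ok=F)] out:-; in:P3
Tick 5: [PARSE:-, VALIDATE:P3(v=16,ok=T), TRANSFORM:P2(v=0,ok=F), EMIT:-] out:P1(v=0); in:-
Tick 6: [PARSE:-, VALIDATE:-, TRANSFORM:P3(v=32,ok=T), EMIT:P2(v=0,ok=F)] out:-; in:-
Tick 7: [PARSE:P4(v=10,ok=F), VALIDATE:-, TRANSFORM:-, EMIT:P3(v=32,ok=T)] out:P2(v=0); in:P4
Tick 8: [PARSE:P5(v=12,ok=F), VALIDATE:P4(v=10,ok=F), TRANSFORM:-, EMIT:-] out:P3(v=32); in:P5
Tick 9: [PARSE:P6(v=17,ok=F), VALIDATE:P5(v=12,ok=F), TRANSFORM:P4(v=0,ok=F), EMIT:-] out:-; in:P6
Tick 10: [PARSE:-, VALIDATE:P6(v=17,ok=T), TRANSFORM:P5(v=0,ok=F), EMIT:P4(v=0,ok=F)] out:-; in:-
Tick 11: [PARSE:-, VALIDATE:-, TRANSFORM:P6(v=34,ok=T), EMIT:P5(v=0,ok=F)] out:P4(v=0); in:-
Tick 12: [PARSE:-, VALIDATE:-, TRANSFORM:-, EMIT:P6(v=34,ok=T)] out:P5(v=0); in:-
Tick 13: [PARSE:-, VALIDATE:-, TRANSFORM:-, EMIT:-] out:P6(v=34); in:-
P6: arrives tick 9, valid=True (id=6, id%3=0), emit tick 13, final value 34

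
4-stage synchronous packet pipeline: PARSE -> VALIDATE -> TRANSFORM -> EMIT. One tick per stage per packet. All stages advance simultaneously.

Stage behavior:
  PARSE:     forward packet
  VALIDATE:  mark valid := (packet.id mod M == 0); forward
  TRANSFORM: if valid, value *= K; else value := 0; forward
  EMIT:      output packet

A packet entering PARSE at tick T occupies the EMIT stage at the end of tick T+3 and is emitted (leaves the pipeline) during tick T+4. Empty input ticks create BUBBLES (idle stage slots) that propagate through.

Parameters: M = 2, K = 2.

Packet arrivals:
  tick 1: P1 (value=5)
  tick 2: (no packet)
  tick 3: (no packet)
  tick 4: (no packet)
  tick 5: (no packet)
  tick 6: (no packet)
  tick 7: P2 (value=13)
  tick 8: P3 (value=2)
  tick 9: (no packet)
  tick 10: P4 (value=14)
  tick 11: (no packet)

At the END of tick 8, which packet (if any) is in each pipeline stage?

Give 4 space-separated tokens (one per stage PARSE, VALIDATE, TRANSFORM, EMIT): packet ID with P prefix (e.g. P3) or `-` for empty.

Answer: P3 P2 - -

Derivation:
Tick 1: [PARSE:P1(v=5,ok=F), VALIDATE:-, TRANSFORM:-, EMIT:-] out:-; in:P1
Tick 2: [PARSE:-, VALIDATE:P1(v=5,ok=F), TRANSFORM:-, EMIT:-] out:-; in:-
Tick 3: [PARSE:-, VALIDATE:-, TRANSFORM:P1(v=0,ok=F), EMIT:-] out:-; in:-
Tick 4: [PARSE:-, VALIDATE:-, TRANSFORM:-, EMIT:P1(v=0,ok=F)] out:-; in:-
Tick 5: [PARSE:-, VALIDATE:-, TRANSFORM:-, EMIT:-] out:P1(v=0); in:-
Tick 6: [PARSE:-, VALIDATE:-, TRANSFORM:-, EMIT:-] out:-; in:-
Tick 7: [PARSE:P2(v=13,ok=F), VALIDATE:-, TRANSFORM:-, EMIT:-] out:-; in:P2
Tick 8: [PARSE:P3(v=2,ok=F), VALIDATE:P2(v=13,ok=T), TRANSFORM:-, EMIT:-] out:-; in:P3
At end of tick 8: ['P3', 'P2', '-', '-']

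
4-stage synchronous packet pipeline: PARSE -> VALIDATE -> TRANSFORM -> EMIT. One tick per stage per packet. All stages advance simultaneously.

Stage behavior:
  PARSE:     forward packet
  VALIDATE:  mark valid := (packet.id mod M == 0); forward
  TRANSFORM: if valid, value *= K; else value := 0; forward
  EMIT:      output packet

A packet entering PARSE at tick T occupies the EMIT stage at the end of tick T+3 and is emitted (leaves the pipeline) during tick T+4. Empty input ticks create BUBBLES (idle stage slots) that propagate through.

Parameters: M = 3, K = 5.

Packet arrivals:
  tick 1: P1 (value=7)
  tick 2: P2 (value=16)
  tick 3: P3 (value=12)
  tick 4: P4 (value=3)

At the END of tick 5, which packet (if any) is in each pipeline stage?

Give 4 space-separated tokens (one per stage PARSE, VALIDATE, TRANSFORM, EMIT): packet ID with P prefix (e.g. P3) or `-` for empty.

Tick 1: [PARSE:P1(v=7,ok=F), VALIDATE:-, TRANSFORM:-, EMIT:-] out:-; in:P1
Tick 2: [PARSE:P2(v=16,ok=F), VALIDATE:P1(v=7,ok=F), TRANSFORM:-, EMIT:-] out:-; in:P2
Tick 3: [PARSE:P3(v=12,ok=F), VALIDATE:P2(v=16,ok=F), TRANSFORM:P1(v=0,ok=F), EMIT:-] out:-; in:P3
Tick 4: [PARSE:P4(v=3,ok=F), VALIDATE:P3(v=12,ok=T), TRANSFORM:P2(v=0,ok=F), EMIT:P1(v=0,ok=F)] out:-; in:P4
Tick 5: [PARSE:-, VALIDATE:P4(v=3,ok=F), TRANSFORM:P3(v=60,ok=T), EMIT:P2(v=0,ok=F)] out:P1(v=0); in:-
At end of tick 5: ['-', 'P4', 'P3', 'P2']

Answer: - P4 P3 P2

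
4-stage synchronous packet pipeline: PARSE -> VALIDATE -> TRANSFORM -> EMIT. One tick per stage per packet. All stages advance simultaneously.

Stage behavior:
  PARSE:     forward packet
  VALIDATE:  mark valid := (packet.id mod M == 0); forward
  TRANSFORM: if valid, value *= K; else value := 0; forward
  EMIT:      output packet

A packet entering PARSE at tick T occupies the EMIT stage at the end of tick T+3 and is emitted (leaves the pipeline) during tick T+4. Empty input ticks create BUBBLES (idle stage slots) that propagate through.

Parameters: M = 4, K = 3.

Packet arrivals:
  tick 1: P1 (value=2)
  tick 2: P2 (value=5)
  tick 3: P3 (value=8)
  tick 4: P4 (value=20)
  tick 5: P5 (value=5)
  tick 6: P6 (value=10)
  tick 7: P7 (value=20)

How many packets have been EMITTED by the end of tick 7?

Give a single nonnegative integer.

Answer: 3

Derivation:
Tick 1: [PARSE:P1(v=2,ok=F), VALIDATE:-, TRANSFORM:-, EMIT:-] out:-; in:P1
Tick 2: [PARSE:P2(v=5,ok=F), VALIDATE:P1(v=2,ok=F), TRANSFORM:-, EMIT:-] out:-; in:P2
Tick 3: [PARSE:P3(v=8,ok=F), VALIDATE:P2(v=5,ok=F), TRANSFORM:P1(v=0,ok=F), EMIT:-] out:-; in:P3
Tick 4: [PARSE:P4(v=20,ok=F), VALIDATE:P3(v=8,ok=F), TRANSFORM:P2(v=0,ok=F), EMIT:P1(v=0,ok=F)] out:-; in:P4
Tick 5: [PARSE:P5(v=5,ok=F), VALIDATE:P4(v=20,ok=T), TRANSFORM:P3(v=0,ok=F), EMIT:P2(v=0,ok=F)] out:P1(v=0); in:P5
Tick 6: [PARSE:P6(v=10,ok=F), VALIDATE:P5(v=5,ok=F), TRANSFORM:P4(v=60,ok=T), EMIT:P3(v=0,ok=F)] out:P2(v=0); in:P6
Tick 7: [PARSE:P7(v=20,ok=F), VALIDATE:P6(v=10,ok=F), TRANSFORM:P5(v=0,ok=F), EMIT:P4(v=60,ok=T)] out:P3(v=0); in:P7
Emitted by tick 7: ['P1', 'P2', 'P3']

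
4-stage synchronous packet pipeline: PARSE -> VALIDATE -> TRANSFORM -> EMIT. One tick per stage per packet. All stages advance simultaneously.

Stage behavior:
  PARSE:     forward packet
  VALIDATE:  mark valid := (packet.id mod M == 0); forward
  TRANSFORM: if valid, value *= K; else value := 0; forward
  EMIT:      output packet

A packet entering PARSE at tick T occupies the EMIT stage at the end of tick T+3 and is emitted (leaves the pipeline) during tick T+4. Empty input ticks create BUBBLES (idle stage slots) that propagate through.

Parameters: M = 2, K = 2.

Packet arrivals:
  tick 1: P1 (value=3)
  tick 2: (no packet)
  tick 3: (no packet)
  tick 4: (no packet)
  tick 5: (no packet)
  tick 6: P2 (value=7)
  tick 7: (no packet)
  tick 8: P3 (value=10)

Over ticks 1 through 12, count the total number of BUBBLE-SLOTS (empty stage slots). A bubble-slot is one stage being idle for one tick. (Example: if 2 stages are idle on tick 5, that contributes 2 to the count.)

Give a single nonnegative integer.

Answer: 36

Derivation:
Tick 1: [PARSE:P1(v=3,ok=F), VALIDATE:-, TRANSFORM:-, EMIT:-] out:-; bubbles=3
Tick 2: [PARSE:-, VALIDATE:P1(v=3,ok=F), TRANSFORM:-, EMIT:-] out:-; bubbles=3
Tick 3: [PARSE:-, VALIDATE:-, TRANSFORM:P1(v=0,ok=F), EMIT:-] out:-; bubbles=3
Tick 4: [PARSE:-, VALIDATE:-, TRANSFORM:-, EMIT:P1(v=0,ok=F)] out:-; bubbles=3
Tick 5: [PARSE:-, VALIDATE:-, TRANSFORM:-, EMIT:-] out:P1(v=0); bubbles=4
Tick 6: [PARSE:P2(v=7,ok=F), VALIDATE:-, TRANSFORM:-, EMIT:-] out:-; bubbles=3
Tick 7: [PARSE:-, VALIDATE:P2(v=7,ok=T), TRANSFORM:-, EMIT:-] out:-; bubbles=3
Tick 8: [PARSE:P3(v=10,ok=F), VALIDATE:-, TRANSFORM:P2(v=14,ok=T), EMIT:-] out:-; bubbles=2
Tick 9: [PARSE:-, VALIDATE:P3(v=10,ok=F), TRANSFORM:-, EMIT:P2(v=14,ok=T)] out:-; bubbles=2
Tick 10: [PARSE:-, VALIDATE:-, TRANSFORM:P3(v=0,ok=F), EMIT:-] out:P2(v=14); bubbles=3
Tick 11: [PARSE:-, VALIDATE:-, TRANSFORM:-, EMIT:P3(v=0,ok=F)] out:-; bubbles=3
Tick 12: [PARSE:-, VALIDATE:-, TRANSFORM:-, EMIT:-] out:P3(v=0); bubbles=4
Total bubble-slots: 36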